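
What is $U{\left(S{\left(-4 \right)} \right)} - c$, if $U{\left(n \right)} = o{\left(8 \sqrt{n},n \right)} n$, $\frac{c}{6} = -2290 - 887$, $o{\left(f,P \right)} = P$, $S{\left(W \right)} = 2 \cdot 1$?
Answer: $19066$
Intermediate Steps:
$S{\left(W \right)} = 2$
$c = -19062$ ($c = 6 \left(-2290 - 887\right) = 6 \left(-3177\right) = -19062$)
$U{\left(n \right)} = n^{2}$ ($U{\left(n \right)} = n n = n^{2}$)
$U{\left(S{\left(-4 \right)} \right)} - c = 2^{2} - -19062 = 4 + 19062 = 19066$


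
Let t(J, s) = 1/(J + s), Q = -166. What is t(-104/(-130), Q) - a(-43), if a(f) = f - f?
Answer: -5/826 ≈ -0.0060533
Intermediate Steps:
a(f) = 0
t(-104/(-130), Q) - a(-43) = 1/(-104/(-130) - 166) - 1*0 = 1/(-104*(-1/130) - 166) + 0 = 1/(4/5 - 166) + 0 = 1/(-826/5) + 0 = -5/826 + 0 = -5/826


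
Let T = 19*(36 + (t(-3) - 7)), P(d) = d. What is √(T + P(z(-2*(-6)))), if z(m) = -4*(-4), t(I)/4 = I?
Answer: √339 ≈ 18.412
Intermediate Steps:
t(I) = 4*I
z(m) = 16
T = 323 (T = 19*(36 + (4*(-3) - 7)) = 19*(36 + (-12 - 7)) = 19*(36 - 19) = 19*17 = 323)
√(T + P(z(-2*(-6)))) = √(323 + 16) = √339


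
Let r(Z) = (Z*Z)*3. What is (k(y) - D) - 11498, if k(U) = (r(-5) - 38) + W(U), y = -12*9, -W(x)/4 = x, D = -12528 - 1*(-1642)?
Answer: -143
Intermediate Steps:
D = -10886 (D = -12528 + 1642 = -10886)
W(x) = -4*x
r(Z) = 3*Z² (r(Z) = Z²*3 = 3*Z²)
y = -108
k(U) = 37 - 4*U (k(U) = (3*(-5)² - 38) - 4*U = (3*25 - 38) - 4*U = (75 - 38) - 4*U = 37 - 4*U)
(k(y) - D) - 11498 = ((37 - 4*(-108)) - 1*(-10886)) - 11498 = ((37 + 432) + 10886) - 11498 = (469 + 10886) - 11498 = 11355 - 11498 = -143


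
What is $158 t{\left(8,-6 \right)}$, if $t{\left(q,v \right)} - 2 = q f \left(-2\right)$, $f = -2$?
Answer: $5372$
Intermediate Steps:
$t{\left(q,v \right)} = 2 + 4 q$ ($t{\left(q,v \right)} = 2 + q \left(-2\right) \left(-2\right) = 2 + - 2 q \left(-2\right) = 2 + 4 q$)
$158 t{\left(8,-6 \right)} = 158 \left(2 + 4 \cdot 8\right) = 158 \left(2 + 32\right) = 158 \cdot 34 = 5372$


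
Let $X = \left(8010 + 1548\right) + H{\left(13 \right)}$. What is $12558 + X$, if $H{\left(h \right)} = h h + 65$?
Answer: $22350$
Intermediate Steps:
$H{\left(h \right)} = 65 + h^{2}$ ($H{\left(h \right)} = h^{2} + 65 = 65 + h^{2}$)
$X = 9792$ ($X = \left(8010 + 1548\right) + \left(65 + 13^{2}\right) = 9558 + \left(65 + 169\right) = 9558 + 234 = 9792$)
$12558 + X = 12558 + 9792 = 22350$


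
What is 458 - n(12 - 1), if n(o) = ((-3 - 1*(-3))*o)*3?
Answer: 458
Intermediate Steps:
n(o) = 0 (n(o) = ((-3 + 3)*o)*3 = (0*o)*3 = 0*3 = 0)
458 - n(12 - 1) = 458 - 1*0 = 458 + 0 = 458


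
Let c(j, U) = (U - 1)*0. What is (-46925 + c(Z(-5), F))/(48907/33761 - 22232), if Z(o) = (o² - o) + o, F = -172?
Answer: 316846985/150105129 ≈ 2.1108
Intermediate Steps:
Z(o) = o²
c(j, U) = 0 (c(j, U) = (-1 + U)*0 = 0)
(-46925 + c(Z(-5), F))/(48907/33761 - 22232) = (-46925 + 0)/(48907/33761 - 22232) = -46925/(48907*(1/33761) - 22232) = -46925/(48907/33761 - 22232) = -46925/(-750525645/33761) = -46925*(-33761/750525645) = 316846985/150105129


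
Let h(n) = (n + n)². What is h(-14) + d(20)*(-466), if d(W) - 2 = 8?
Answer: -3876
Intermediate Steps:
d(W) = 10 (d(W) = 2 + 8 = 10)
h(n) = 4*n² (h(n) = (2*n)² = 4*n²)
h(-14) + d(20)*(-466) = 4*(-14)² + 10*(-466) = 4*196 - 4660 = 784 - 4660 = -3876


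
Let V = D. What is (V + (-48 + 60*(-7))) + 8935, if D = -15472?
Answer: -7005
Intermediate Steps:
V = -15472
(V + (-48 + 60*(-7))) + 8935 = (-15472 + (-48 + 60*(-7))) + 8935 = (-15472 + (-48 - 420)) + 8935 = (-15472 - 468) + 8935 = -15940 + 8935 = -7005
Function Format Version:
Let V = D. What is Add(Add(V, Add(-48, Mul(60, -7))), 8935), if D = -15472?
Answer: -7005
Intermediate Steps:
V = -15472
Add(Add(V, Add(-48, Mul(60, -7))), 8935) = Add(Add(-15472, Add(-48, Mul(60, -7))), 8935) = Add(Add(-15472, Add(-48, -420)), 8935) = Add(Add(-15472, -468), 8935) = Add(-15940, 8935) = -7005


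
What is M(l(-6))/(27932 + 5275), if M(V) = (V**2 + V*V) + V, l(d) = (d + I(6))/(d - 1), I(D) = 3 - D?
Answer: 75/542381 ≈ 0.00013828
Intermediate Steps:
l(d) = (-3 + d)/(-1 + d) (l(d) = (d + (3 - 1*6))/(d - 1) = (d + (3 - 6))/(-1 + d) = (d - 3)/(-1 + d) = (-3 + d)/(-1 + d))
M(V) = V + 2*V**2 (M(V) = (V**2 + V**2) + V = 2*V**2 + V = V + 2*V**2)
M(l(-6))/(27932 + 5275) = (((-3 - 6)/(-1 - 6))*(1 + 2*((-3 - 6)/(-1 - 6))))/(27932 + 5275) = ((-9/(-7))*(1 + 2*(-9/(-7))))/33207 = ((-1/7*(-9))*(1 + 2*(-1/7*(-9))))*(1/33207) = (9*(1 + 2*(9/7))/7)*(1/33207) = (9*(1 + 18/7)/7)*(1/33207) = ((9/7)*(25/7))*(1/33207) = (225/49)*(1/33207) = 75/542381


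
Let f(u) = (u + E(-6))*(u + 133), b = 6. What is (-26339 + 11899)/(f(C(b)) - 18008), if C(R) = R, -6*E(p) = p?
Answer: 2888/3407 ≈ 0.84767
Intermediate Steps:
E(p) = -p/6
f(u) = (1 + u)*(133 + u) (f(u) = (u - ⅙*(-6))*(u + 133) = (u + 1)*(133 + u) = (1 + u)*(133 + u))
(-26339 + 11899)/(f(C(b)) - 18008) = (-26339 + 11899)/((133 + 6² + 134*6) - 18008) = -14440/((133 + 36 + 804) - 18008) = -14440/(973 - 18008) = -14440/(-17035) = -14440*(-1/17035) = 2888/3407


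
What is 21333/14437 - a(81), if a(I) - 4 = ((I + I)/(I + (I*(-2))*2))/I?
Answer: -8819971/3508191 ≈ -2.5141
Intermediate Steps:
a(I) = 4 - 2/(3*I) (a(I) = 4 + ((I + I)/(I + (I*(-2))*2))/I = 4 + ((2*I)/(I - 2*I*2))/I = 4 + ((2*I)/(I - 4*I))/I = 4 + ((2*I)/((-3*I)))/I = 4 + ((2*I)*(-1/(3*I)))/I = 4 - 2/(3*I))
21333/14437 - a(81) = 21333/14437 - (4 - 2/3/81) = 21333*(1/14437) - (4 - 2/3*1/81) = 21333/14437 - (4 - 2/243) = 21333/14437 - 1*970/243 = 21333/14437 - 970/243 = -8819971/3508191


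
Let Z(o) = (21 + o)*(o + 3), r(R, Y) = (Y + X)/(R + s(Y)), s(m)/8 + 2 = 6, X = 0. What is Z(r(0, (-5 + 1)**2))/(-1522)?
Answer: -301/6088 ≈ -0.049442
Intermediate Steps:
s(m) = 32 (s(m) = -16 + 8*6 = -16 + 48 = 32)
r(R, Y) = Y/(32 + R) (r(R, Y) = (Y + 0)/(R + 32) = Y/(32 + R))
Z(o) = (3 + o)*(21 + o) (Z(o) = (21 + o)*(3 + o) = (3 + o)*(21 + o))
Z(r(0, (-5 + 1)**2))/(-1522) = (63 + ((-5 + 1)**2/(32 + 0))**2 + 24*((-5 + 1)**2/(32 + 0)))/(-1522) = (63 + ((-4)**2/32)**2 + 24*((-4)**2/32))*(-1/1522) = (63 + (16*(1/32))**2 + 24*(16*(1/32)))*(-1/1522) = (63 + (1/2)**2 + 24*(1/2))*(-1/1522) = (63 + 1/4 + 12)*(-1/1522) = (301/4)*(-1/1522) = -301/6088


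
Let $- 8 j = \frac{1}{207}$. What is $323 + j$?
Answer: $\frac{534887}{1656} \approx 323.0$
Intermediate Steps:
$j = - \frac{1}{1656}$ ($j = - \frac{1}{8 \cdot 207} = \left(- \frac{1}{8}\right) \frac{1}{207} = - \frac{1}{1656} \approx -0.00060386$)
$323 + j = 323 - \frac{1}{1656} = \frac{534887}{1656}$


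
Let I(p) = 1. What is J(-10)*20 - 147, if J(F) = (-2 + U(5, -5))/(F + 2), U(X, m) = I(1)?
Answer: -289/2 ≈ -144.50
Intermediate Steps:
U(X, m) = 1
J(F) = -1/(2 + F) (J(F) = (-2 + 1)/(F + 2) = -1/(2 + F))
J(-10)*20 - 147 = -1/(2 - 10)*20 - 147 = -1/(-8)*20 - 147 = -1*(-⅛)*20 - 147 = (⅛)*20 - 147 = 5/2 - 147 = -289/2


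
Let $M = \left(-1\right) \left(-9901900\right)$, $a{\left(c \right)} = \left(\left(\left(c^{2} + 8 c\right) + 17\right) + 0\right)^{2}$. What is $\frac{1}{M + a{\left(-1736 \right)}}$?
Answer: $\frac{1}{8998959932525} \approx 1.1112 \cdot 10^{-13}$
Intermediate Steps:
$a{\left(c \right)} = \left(17 + c^{2} + 8 c\right)^{2}$ ($a{\left(c \right)} = \left(\left(17 + c^{2} + 8 c\right) + 0\right)^{2} = \left(17 + c^{2} + 8 c\right)^{2}$)
$M = 9901900$
$\frac{1}{M + a{\left(-1736 \right)}} = \frac{1}{9901900 + \left(17 + \left(-1736\right)^{2} + 8 \left(-1736\right)\right)^{2}} = \frac{1}{9901900 + \left(17 + 3013696 - 13888\right)^{2}} = \frac{1}{9901900 + 2999825^{2}} = \frac{1}{9901900 + 8998950030625} = \frac{1}{8998959932525}$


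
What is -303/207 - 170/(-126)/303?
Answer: -640708/439047 ≈ -1.4593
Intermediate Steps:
-303/207 - 170/(-126)/303 = -303*1/207 - 170*(-1/126)*(1/303) = -101/69 + (85/63)*(1/303) = -101/69 + 85/19089 = -640708/439047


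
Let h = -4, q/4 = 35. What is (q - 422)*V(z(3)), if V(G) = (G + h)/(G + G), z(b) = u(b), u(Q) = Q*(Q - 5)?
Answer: -235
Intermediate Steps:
q = 140 (q = 4*35 = 140)
u(Q) = Q*(-5 + Q)
z(b) = b*(-5 + b)
V(G) = (-4 + G)/(2*G) (V(G) = (G - 4)/(G + G) = (-4 + G)/((2*G)) = (-4 + G)*(1/(2*G)) = (-4 + G)/(2*G))
(q - 422)*V(z(3)) = (140 - 422)*((-4 + 3*(-5 + 3))/(2*((3*(-5 + 3))))) = -141*(-4 + 3*(-2))/(3*(-2)) = -141*(-4 - 6)/(-6) = -141*(-1)*(-10)/6 = -282*⅚ = -235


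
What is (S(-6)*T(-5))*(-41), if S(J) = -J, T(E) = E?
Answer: 1230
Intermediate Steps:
(S(-6)*T(-5))*(-41) = (-1*(-6)*(-5))*(-41) = (6*(-5))*(-41) = -30*(-41) = 1230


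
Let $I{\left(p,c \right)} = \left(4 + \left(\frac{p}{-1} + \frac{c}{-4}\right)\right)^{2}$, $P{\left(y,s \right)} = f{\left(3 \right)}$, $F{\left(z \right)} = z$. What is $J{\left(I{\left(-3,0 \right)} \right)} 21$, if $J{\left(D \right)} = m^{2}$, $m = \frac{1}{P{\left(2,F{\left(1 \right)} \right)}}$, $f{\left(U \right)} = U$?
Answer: $\frac{7}{3} \approx 2.3333$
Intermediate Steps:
$P{\left(y,s \right)} = 3$
$m = \frac{1}{3} \approx 0.33333$
$I{\left(p,c \right)} = \left(4 - p - \frac{c}{4}\right)^{2}$ ($I{\left(p,c \right)} = \left(4 + \left(p \left(-1\right) + c \left(- \frac{1}{4}\right)\right)\right)^{2} = \left(4 - \left(p + \frac{c}{4}\right)\right)^{2} = \left(4 - p - \frac{c}{4}\right)^{2}$)
$J{\left(D \right)} = \frac{1}{9}$ ($J{\left(D \right)} = \left(\frac{1}{3}\right)^{2} = \frac{1}{9}$)
$J{\left(I{\left(-3,0 \right)} \right)} 21 = \frac{1}{9} \cdot 21 = \frac{7}{3}$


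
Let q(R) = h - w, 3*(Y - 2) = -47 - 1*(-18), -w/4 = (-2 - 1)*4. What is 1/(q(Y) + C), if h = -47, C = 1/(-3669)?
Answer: -3669/348556 ≈ -0.010526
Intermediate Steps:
C = -1/3669 ≈ -0.00027255
w = 48 (w = -4*(-2 - 1)*4 = -(-12)*4 = -4*(-12) = 48)
Y = -23/3 (Y = 2 + (-47 - 1*(-18))/3 = 2 + (-47 + 18)/3 = 2 + (⅓)*(-29) = 2 - 29/3 = -23/3 ≈ -7.6667)
q(R) = -95 (q(R) = -47 - 1*48 = -47 - 48 = -95)
1/(q(Y) + C) = 1/(-95 - 1/3669) = 1/(-348556/3669) = -3669/348556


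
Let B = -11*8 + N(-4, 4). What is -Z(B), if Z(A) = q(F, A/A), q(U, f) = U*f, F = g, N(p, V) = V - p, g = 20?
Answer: -20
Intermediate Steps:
F = 20
B = -80 (B = -11*8 + (4 - 1*(-4)) = -88 + (4 + 4) = -88 + 8 = -80)
Z(A) = 20 (Z(A) = 20*(A/A) = 20*1 = 20)
-Z(B) = -1*20 = -20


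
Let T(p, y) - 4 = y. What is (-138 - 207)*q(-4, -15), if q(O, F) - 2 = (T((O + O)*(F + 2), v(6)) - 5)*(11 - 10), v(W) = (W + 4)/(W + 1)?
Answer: -5865/7 ≈ -837.86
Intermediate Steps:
v(W) = (4 + W)/(1 + W)
T(p, y) = 4 + y
q(O, F) = 17/7 (q(O, F) = 2 + ((4 + (4 + 6)/(1 + 6)) - 5)*(11 - 10) = 2 + ((4 + 10/7) - 5)*1 = 2 + (38/7 - 5)*1 = 2 + (3/7)*1 = 2 + 3/7 = 17/7)
(-138 - 207)*q(-4, -15) = (-138 - 207)*(17/7) = -345*17/7 = -5865/7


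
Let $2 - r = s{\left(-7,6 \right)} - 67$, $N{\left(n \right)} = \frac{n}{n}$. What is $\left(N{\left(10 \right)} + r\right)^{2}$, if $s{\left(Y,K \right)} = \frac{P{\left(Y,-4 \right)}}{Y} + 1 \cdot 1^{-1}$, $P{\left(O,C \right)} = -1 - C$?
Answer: $\frac{236196}{49} \approx 4820.3$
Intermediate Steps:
$N{\left(n \right)} = 1$
$s{\left(Y,K \right)} = 1 + \frac{3}{Y}$ ($s{\left(Y,K \right)} = \frac{-1 - -4}{Y} + 1 \cdot 1^{-1} = \frac{-1 + 4}{Y} + 1 \cdot 1 = \frac{3}{Y} + 1 = 1 + \frac{3}{Y}$)
$r = \frac{479}{7}$ ($r = 2 - \left(\frac{3 - 7}{-7} - 67\right) = 2 - \left(\left(- \frac{1}{7}\right) \left(-4\right) - 67\right) = 2 - \left(\frac{4}{7} - 67\right) = 2 - - \frac{465}{7} = 2 + \frac{465}{7} = \frac{479}{7} \approx 68.429$)
$\left(N{\left(10 \right)} + r\right)^{2} = \left(1 + \frac{479}{7}\right)^{2} = \left(\frac{486}{7}\right)^{2} = \frac{236196}{49}$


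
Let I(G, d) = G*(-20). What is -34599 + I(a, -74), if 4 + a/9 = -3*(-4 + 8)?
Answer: -31719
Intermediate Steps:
a = -144 (a = -36 + 9*(-3*(-4 + 8)) = -36 + 9*(-3*4) = -36 + 9*(-12) = -36 - 108 = -144)
I(G, d) = -20*G
-34599 + I(a, -74) = -34599 - 20*(-144) = -34599 + 2880 = -31719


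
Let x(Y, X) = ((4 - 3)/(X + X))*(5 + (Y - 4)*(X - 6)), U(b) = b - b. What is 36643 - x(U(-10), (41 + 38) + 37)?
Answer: 293159/8 ≈ 36645.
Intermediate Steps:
U(b) = 0
x(Y, X) = (5 + (-6 + X)*(-4 + Y))/(2*X) (x(Y, X) = (1/(2*X))*(5 + (-4 + Y)*(-6 + X)) = (1*(1/(2*X)))*(5 + (-6 + X)*(-4 + Y)) = (1/(2*X))*(5 + (-6 + X)*(-4 + Y)) = (5 + (-6 + X)*(-4 + Y))/(2*X))
36643 - x(U(-10), (41 + 38) + 37) = 36643 - (29 - 6*0 + ((41 + 38) + 37)*(-4 + 0))/(2*((41 + 38) + 37)) = 36643 - (29 + 0 + (79 + 37)*(-4))/(2*(79 + 37)) = 36643 - (29 + 0 + 116*(-4))/(2*116) = 36643 - (29 + 0 - 464)/(2*116) = 36643 - (-435)/(2*116) = 36643 - 1*(-15/8) = 36643 + 15/8 = 293159/8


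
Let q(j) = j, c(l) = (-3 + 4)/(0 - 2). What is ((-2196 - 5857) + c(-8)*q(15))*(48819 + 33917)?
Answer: -666893528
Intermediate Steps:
c(l) = -½ (c(l) = 1/(-2) = 1*(-½) = -½)
((-2196 - 5857) + c(-8)*q(15))*(48819 + 33917) = ((-2196 - 5857) - ½*15)*(48819 + 33917) = (-8053 - 15/2)*82736 = -16121/2*82736 = -666893528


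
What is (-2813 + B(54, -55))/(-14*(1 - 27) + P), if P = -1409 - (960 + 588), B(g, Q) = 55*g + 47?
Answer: -204/2593 ≈ -0.078673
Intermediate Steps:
B(g, Q) = 47 + 55*g
P = -2957 (P = -1409 - 1*1548 = -1409 - 1548 = -2957)
(-2813 + B(54, -55))/(-14*(1 - 27) + P) = (-2813 + (47 + 55*54))/(-14*(1 - 27) - 2957) = (-2813 + (47 + 2970))/(-14*(-26) - 2957) = (-2813 + 3017)/(364 - 2957) = 204/(-2593) = 204*(-1/2593) = -204/2593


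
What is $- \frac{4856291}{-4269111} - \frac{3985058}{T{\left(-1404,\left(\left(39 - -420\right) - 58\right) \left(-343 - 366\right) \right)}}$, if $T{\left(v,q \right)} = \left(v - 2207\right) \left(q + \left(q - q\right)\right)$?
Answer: $\frac{451695360107461}{398439932631699} \approx 1.1337$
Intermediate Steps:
$T{\left(v,q \right)} = q \left(-2207 + v\right)$ ($T{\left(v,q \right)} = \left(-2207 + v\right) \left(q + 0\right) = \left(-2207 + v\right) q = q \left(-2207 + v\right)$)
$- \frac{4856291}{-4269111} - \frac{3985058}{T{\left(-1404,\left(\left(39 - -420\right) - 58\right) \left(-343 - 366\right) \right)}} = - \frac{4856291}{-4269111} - \frac{3985058}{\left(\left(39 - -420\right) - 58\right) \left(-343 - 366\right) \left(-2207 - 1404\right)} = \left(-4856291\right) \left(- \frac{1}{4269111}\right) - \frac{3985058}{\left(\left(39 + 420\right) - 58\right) \left(-709\right) \left(-3611\right)} = \frac{441481}{388101} - \frac{3985058}{\left(459 - 58\right) \left(-709\right) \left(-3611\right)} = \frac{441481}{388101} - \frac{3985058}{401 \left(-709\right) \left(-3611\right)} = \frac{441481}{388101} - \frac{3985058}{\left(-284309\right) \left(-3611\right)} = \frac{441481}{388101} - \frac{3985058}{1026639799} = \frac{451695360107461}{398439932631699}$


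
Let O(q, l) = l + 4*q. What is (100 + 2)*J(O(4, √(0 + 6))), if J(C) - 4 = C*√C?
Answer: 408 + 102*(16 + √6)^(3/2) ≈ 8491.1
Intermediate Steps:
J(C) = 4 + C^(3/2) (J(C) = 4 + C*√C = 4 + C^(3/2))
(100 + 2)*J(O(4, √(0 + 6))) = (100 + 2)*(4 + (√(0 + 6) + 4*4)^(3/2)) = 102*(4 + (√6 + 16)^(3/2)) = 102*(4 + (16 + √6)^(3/2)) = 408 + 102*(16 + √6)^(3/2)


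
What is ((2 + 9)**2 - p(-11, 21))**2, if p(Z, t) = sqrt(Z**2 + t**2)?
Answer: (121 - sqrt(562))**2 ≈ 9466.0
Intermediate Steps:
((2 + 9)**2 - p(-11, 21))**2 = ((2 + 9)**2 - sqrt((-11)**2 + 21**2))**2 = (11**2 - sqrt(121 + 441))**2 = (121 - sqrt(562))**2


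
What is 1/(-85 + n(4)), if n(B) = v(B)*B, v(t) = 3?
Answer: -1/73 ≈ -0.013699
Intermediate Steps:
n(B) = 3*B
1/(-85 + n(4)) = 1/(-85 + 3*4) = 1/(-85 + 12) = 1/(-73) = -1/73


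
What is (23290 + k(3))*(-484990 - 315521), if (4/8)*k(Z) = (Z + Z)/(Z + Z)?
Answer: -18645502212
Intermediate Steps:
k(Z) = 2 (k(Z) = 2*((Z + Z)/(Z + Z)) = 2*((2*Z)/((2*Z))) = 2*((2*Z)*(1/(2*Z))) = 2*1 = 2)
(23290 + k(3))*(-484990 - 315521) = (23290 + 2)*(-484990 - 315521) = 23292*(-800511) = -18645502212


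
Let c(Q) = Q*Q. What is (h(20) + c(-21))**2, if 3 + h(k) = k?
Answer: 209764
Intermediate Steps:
c(Q) = Q**2
h(k) = -3 + k
(h(20) + c(-21))**2 = ((-3 + 20) + (-21)**2)**2 = (17 + 441)**2 = 458**2 = 209764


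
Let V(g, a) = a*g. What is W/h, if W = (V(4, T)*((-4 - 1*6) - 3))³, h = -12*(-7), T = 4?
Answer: -2249728/21 ≈ -1.0713e+5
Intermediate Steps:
h = 84
W = -8998912 (W = ((4*4)*((-4 - 1*6) - 3))³ = (16*((-4 - 6) - 3))³ = (16*(-10 - 3))³ = (16*(-13))³ = (-208)³ = -8998912)
W/h = -8998912/84 = -8998912*1/84 = -2249728/21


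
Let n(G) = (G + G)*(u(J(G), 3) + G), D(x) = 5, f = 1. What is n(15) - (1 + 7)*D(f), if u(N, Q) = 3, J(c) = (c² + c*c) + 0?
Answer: 500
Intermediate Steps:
J(c) = 2*c² (J(c) = (c² + c²) + 0 = 2*c² + 0 = 2*c²)
n(G) = 2*G*(3 + G) (n(G) = (G + G)*(3 + G) = (2*G)*(3 + G) = 2*G*(3 + G))
n(15) - (1 + 7)*D(f) = 2*15*(3 + 15) - (1 + 7)*5 = 2*15*18 - 8*5 = 540 - 1*40 = 540 - 40 = 500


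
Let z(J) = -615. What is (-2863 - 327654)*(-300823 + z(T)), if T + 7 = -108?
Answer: 99630383446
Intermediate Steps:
T = -115 (T = -7 - 108 = -115)
(-2863 - 327654)*(-300823 + z(T)) = (-2863 - 327654)*(-300823 - 615) = -330517*(-301438) = 99630383446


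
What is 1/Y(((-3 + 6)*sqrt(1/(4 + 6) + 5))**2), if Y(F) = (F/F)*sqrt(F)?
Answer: sqrt(510)/153 ≈ 0.14760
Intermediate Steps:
Y(F) = sqrt(F) (Y(F) = 1*sqrt(F) = sqrt(F))
1/Y(((-3 + 6)*sqrt(1/(4 + 6) + 5))**2) = 1/(sqrt(((-3 + 6)*sqrt(1/(4 + 6) + 5))**2)) = 1/(sqrt((3*sqrt(1/10 + 5))**2)) = 1/(sqrt((3*sqrt(51/10))**2)) = 1/(sqrt((3*(sqrt(510)/10))**2)) = 1/(sqrt((3*sqrt(510)/10)**2)) = 1/(sqrt(459/10)) = 1/(3*sqrt(510)/10) = sqrt(510)/153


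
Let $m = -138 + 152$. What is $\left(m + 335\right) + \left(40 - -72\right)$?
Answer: $461$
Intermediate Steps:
$m = 14$
$\left(m + 335\right) + \left(40 - -72\right) = \left(14 + 335\right) + \left(40 - -72\right) = 349 + \left(40 + 72\right) = 349 + 112 = 461$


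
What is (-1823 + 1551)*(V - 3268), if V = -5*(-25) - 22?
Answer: 860880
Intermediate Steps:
V = 103 (V = 125 - 22 = 103)
(-1823 + 1551)*(V - 3268) = (-1823 + 1551)*(103 - 3268) = -272*(-3165) = 860880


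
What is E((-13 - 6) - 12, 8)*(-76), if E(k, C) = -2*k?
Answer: -4712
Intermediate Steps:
E((-13 - 6) - 12, 8)*(-76) = -2*((-13 - 6) - 12)*(-76) = -2*(-19 - 12)*(-76) = -2*(-31)*(-76) = 62*(-76) = -4712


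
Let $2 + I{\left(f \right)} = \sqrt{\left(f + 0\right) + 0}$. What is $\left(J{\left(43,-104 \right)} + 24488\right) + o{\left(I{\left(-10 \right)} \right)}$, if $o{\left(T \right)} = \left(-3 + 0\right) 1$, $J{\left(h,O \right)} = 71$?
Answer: $24556$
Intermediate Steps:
$I{\left(f \right)} = -2 + \sqrt{f}$ ($I{\left(f \right)} = -2 + \sqrt{\left(f + 0\right) + 0} = -2 + \sqrt{f + 0} = -2 + \sqrt{f}$)
$o{\left(T \right)} = -3$ ($o{\left(T \right)} = \left(-3\right) 1 = -3$)
$\left(J{\left(43,-104 \right)} + 24488\right) + o{\left(I{\left(-10 \right)} \right)} = \left(71 + 24488\right) - 3 = 24559 - 3 = 24556$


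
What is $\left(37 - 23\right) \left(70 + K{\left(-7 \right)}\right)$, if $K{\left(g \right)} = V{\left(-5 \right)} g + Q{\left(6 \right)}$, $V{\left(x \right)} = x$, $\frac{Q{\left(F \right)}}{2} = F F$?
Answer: $2478$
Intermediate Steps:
$Q{\left(F \right)} = 2 F^{2}$ ($Q{\left(F \right)} = 2 F F = 2 F^{2}$)
$K{\left(g \right)} = 72 - 5 g$ ($K{\left(g \right)} = - 5 g + 2 \cdot 6^{2} = - 5 g + 2 \cdot 36 = - 5 g + 72 = 72 - 5 g$)
$\left(37 - 23\right) \left(70 + K{\left(-7 \right)}\right) = \left(37 - 23\right) \left(70 + \left(72 - -35\right)\right) = 14 \left(70 + \left(72 + 35\right)\right) = 14 \left(70 + 107\right) = 14 \cdot 177 = 2478$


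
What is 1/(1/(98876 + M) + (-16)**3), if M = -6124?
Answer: -92752/379912191 ≈ -0.00024414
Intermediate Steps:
1/(1/(98876 + M) + (-16)**3) = 1/(1/(98876 - 6124) + (-16)**3) = 1/(1/92752 - 4096) = 1/(-379912191/92752) = -92752/379912191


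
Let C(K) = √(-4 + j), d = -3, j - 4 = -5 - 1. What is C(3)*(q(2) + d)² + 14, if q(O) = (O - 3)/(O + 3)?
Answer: 14 + 256*I*√6/25 ≈ 14.0 + 25.083*I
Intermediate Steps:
j = -2 (j = 4 + (-5 - 1) = 4 - 6 = -2)
C(K) = I*√6 (C(K) = √(-4 - 2) = √(-6) = I*√6)
q(O) = (-3 + O)/(3 + O)
C(3)*(q(2) + d)² + 14 = (I*√6)*((-3 + 2)/(3 + 2) - 3)² + 14 = (I*√6)*(-1/5 - 3)² + 14 = (I*√6)*((⅕)*(-1) - 3)² + 14 = (I*√6)*(-⅕ - 3)² + 14 = (I*√6)*(-16/5)² + 14 = (I*√6)*(256/25) + 14 = 256*I*√6/25 + 14 = 14 + 256*I*√6/25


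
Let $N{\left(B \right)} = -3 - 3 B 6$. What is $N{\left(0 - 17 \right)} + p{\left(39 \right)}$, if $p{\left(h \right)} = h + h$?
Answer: $381$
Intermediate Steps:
$N{\left(B \right)} = -3 - 18 B$ ($N{\left(B \right)} = -3 - 3 \cdot 6 B = -3 - 18 B$)
$p{\left(h \right)} = 2 h$
$N{\left(0 - 17 \right)} + p{\left(39 \right)} = \left(-3 - 18 \left(0 - 17\right)\right) + 2 \cdot 39 = \left(-3 - -306\right) + 78 = \left(-3 + 306\right) + 78 = 303 + 78 = 381$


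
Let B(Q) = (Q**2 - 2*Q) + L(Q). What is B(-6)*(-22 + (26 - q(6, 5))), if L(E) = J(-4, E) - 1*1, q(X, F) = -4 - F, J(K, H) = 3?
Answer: 650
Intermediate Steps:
L(E) = 2 (L(E) = 3 - 1*1 = 3 - 1 = 2)
B(Q) = 2 + Q**2 - 2*Q (B(Q) = (Q**2 - 2*Q) + 2 = 2 + Q**2 - 2*Q)
B(-6)*(-22 + (26 - q(6, 5))) = (2 + (-6)**2 - 2*(-6))*(-22 + (26 - (-4 - 1*5))) = (2 + 36 + 12)*(-22 + (26 - (-4 - 5))) = 50*(-22 + (26 - 1*(-9))) = 50*(-22 + (26 + 9)) = 50*(-22 + 35) = 50*13 = 650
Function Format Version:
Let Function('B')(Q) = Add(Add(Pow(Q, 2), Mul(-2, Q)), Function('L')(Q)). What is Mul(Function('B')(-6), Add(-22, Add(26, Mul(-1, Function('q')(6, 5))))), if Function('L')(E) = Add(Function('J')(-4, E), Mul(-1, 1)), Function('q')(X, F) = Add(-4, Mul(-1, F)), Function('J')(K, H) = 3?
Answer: 650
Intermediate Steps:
Function('L')(E) = 2 (Function('L')(E) = Add(3, Mul(-1, 1)) = Add(3, -1) = 2)
Function('B')(Q) = Add(2, Pow(Q, 2), Mul(-2, Q)) (Function('B')(Q) = Add(Add(Pow(Q, 2), Mul(-2, Q)), 2) = Add(2, Pow(Q, 2), Mul(-2, Q)))
Mul(Function('B')(-6), Add(-22, Add(26, Mul(-1, Function('q')(6, 5))))) = Mul(Add(2, Pow(-6, 2), Mul(-2, -6)), Add(-22, Add(26, Mul(-1, Add(-4, Mul(-1, 5)))))) = Mul(Add(2, 36, 12), Add(-22, Add(26, Mul(-1, Add(-4, -5))))) = Mul(50, Add(-22, Add(26, Mul(-1, -9)))) = Mul(50, Add(-22, Add(26, 9))) = Mul(50, Add(-22, 35)) = Mul(50, 13) = 650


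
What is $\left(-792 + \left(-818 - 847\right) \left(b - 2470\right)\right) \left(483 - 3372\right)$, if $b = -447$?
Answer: $-14029021557$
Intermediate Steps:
$\left(-792 + \left(-818 - 847\right) \left(b - 2470\right)\right) \left(483 - 3372\right) = \left(-792 + \left(-818 - 847\right) \left(-447 - 2470\right)\right) \left(483 - 3372\right) = \left(-792 - -4856805\right) \left(-2889\right) = \left(-792 + 4856805\right) \left(-2889\right) = 4856013 \left(-2889\right) = -14029021557$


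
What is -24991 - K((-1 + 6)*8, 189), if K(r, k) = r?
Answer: -25031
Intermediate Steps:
-24991 - K((-1 + 6)*8, 189) = -24991 - (-1 + 6)*8 = -24991 - 5*8 = -24991 - 1*40 = -24991 - 40 = -25031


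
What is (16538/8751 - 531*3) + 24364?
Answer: 199285559/8751 ≈ 22773.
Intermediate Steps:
(16538/8751 - 531*3) + 24364 = (16538*(1/8751) - 1593) + 24364 = (16538/8751 - 1593) + 24364 = -13923805/8751 + 24364 = 199285559/8751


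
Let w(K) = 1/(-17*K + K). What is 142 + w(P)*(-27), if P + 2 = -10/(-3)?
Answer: 9169/64 ≈ 143.27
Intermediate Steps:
P = 4/3 (P = -2 - 10/(-3) = -2 - 10*(-⅓) = -2 + 10/3 = 4/3 ≈ 1.3333)
w(K) = -1/(16*K) (w(K) = 1/(-16*K) = -1/(16*K))
142 + w(P)*(-27) = 142 - 1/(16*4/3)*(-27) = 142 - 1/16*¾*(-27) = 142 - 3/64*(-27) = 142 + 81/64 = 9169/64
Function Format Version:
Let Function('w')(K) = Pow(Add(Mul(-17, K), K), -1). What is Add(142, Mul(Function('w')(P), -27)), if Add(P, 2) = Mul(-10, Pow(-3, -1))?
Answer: Rational(9169, 64) ≈ 143.27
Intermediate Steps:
P = Rational(4, 3) (P = Add(-2, Mul(-10, Pow(-3, -1))) = Add(-2, Mul(-10, Rational(-1, 3))) = Add(-2, Rational(10, 3)) = Rational(4, 3) ≈ 1.3333)
Function('w')(K) = Mul(Rational(-1, 16), Pow(K, -1)) (Function('w')(K) = Pow(Mul(-16, K), -1) = Mul(Rational(-1, 16), Pow(K, -1)))
Add(142, Mul(Function('w')(P), -27)) = Add(142, Mul(Mul(Rational(-1, 16), Pow(Rational(4, 3), -1)), -27)) = Add(142, Mul(Mul(Rational(-1, 16), Rational(3, 4)), -27)) = Add(142, Mul(Rational(-3, 64), -27)) = Add(142, Rational(81, 64)) = Rational(9169, 64)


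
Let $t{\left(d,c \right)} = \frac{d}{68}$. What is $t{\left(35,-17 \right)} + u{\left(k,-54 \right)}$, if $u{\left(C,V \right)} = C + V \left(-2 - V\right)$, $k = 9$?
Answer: $- \frac{190297}{68} \approx -2798.5$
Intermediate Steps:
$t{\left(d,c \right)} = \frac{d}{68}$ ($t{\left(d,c \right)} = d \frac{1}{68} = \frac{d}{68}$)
$t{\left(35,-17 \right)} + u{\left(k,-54 \right)} = \frac{1}{68} \cdot 35 - 2799 = \frac{35}{68} + \left(9 - 2916 + 108\right) = \frac{35}{68} - 2799 = - \frac{190297}{68}$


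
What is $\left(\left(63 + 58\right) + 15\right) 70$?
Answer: $9520$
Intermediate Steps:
$\left(\left(63 + 58\right) + 15\right) 70 = \left(121 + 15\right) 70 = 136 \cdot 70 = 9520$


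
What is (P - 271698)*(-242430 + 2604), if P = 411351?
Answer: -33492420378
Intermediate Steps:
(P - 271698)*(-242430 + 2604) = (411351 - 271698)*(-242430 + 2604) = 139653*(-239826) = -33492420378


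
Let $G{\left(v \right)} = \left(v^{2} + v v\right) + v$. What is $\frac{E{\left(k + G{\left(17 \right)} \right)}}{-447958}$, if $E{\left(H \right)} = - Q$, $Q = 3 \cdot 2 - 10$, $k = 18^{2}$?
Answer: $- \frac{2}{223979} \approx -8.9294 \cdot 10^{-6}$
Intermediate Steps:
$G{\left(v \right)} = v + 2 v^{2}$ ($G{\left(v \right)} = \left(v^{2} + v^{2}\right) + v = 2 v^{2} + v = v + 2 v^{2}$)
$k = 324$
$Q = -4$ ($Q = 6 - 10 = -4$)
$E{\left(H \right)} = 4$ ($E{\left(H \right)} = \left(-1\right) \left(-4\right) = 4$)
$\frac{E{\left(k + G{\left(17 \right)} \right)}}{-447958} = \frac{4}{-447958} = 4 \left(- \frac{1}{447958}\right) = - \frac{2}{223979}$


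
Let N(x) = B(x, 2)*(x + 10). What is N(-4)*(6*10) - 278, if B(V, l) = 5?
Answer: 1522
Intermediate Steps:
N(x) = 50 + 5*x (N(x) = 5*(x + 10) = 5*(10 + x) = 50 + 5*x)
N(-4)*(6*10) - 278 = (50 + 5*(-4))*(6*10) - 278 = (50 - 20)*60 - 278 = 30*60 - 278 = 1800 - 278 = 1522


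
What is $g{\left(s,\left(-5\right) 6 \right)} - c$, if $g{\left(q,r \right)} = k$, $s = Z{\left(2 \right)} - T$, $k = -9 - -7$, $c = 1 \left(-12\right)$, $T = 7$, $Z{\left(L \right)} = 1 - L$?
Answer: $10$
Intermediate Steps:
$c = -12$
$k = -2$ ($k = -9 + 7 = -2$)
$s = -8$ ($s = \left(1 - 2\right) - 7 = -1 - 7 = -8$)
$g{\left(q,r \right)} = -2$
$g{\left(s,\left(-5\right) 6 \right)} - c = -2 - -12 = -2 + 12 = 10$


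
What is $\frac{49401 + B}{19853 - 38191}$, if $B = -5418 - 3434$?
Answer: $- \frac{40549}{18338} \approx -2.2112$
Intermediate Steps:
$B = -8852$ ($B = -5418 - 3434 = -8852$)
$\frac{49401 + B}{19853 - 38191} = \frac{49401 - 8852}{19853 - 38191} = \frac{40549}{-18338} = 40549 \left(- \frac{1}{18338}\right) = - \frac{40549}{18338}$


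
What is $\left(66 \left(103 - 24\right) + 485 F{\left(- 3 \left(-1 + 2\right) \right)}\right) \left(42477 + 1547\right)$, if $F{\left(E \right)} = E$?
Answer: $165486216$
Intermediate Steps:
$\left(66 \left(103 - 24\right) + 485 F{\left(- 3 \left(-1 + 2\right) \right)}\right) \left(42477 + 1547\right) = \left(66 \left(103 - 24\right) + 485 \left(- 3 \left(-1 + 2\right)\right)\right) \left(42477 + 1547\right) = \left(66 \cdot 79 + 485 \left(\left(-3\right) 1\right)\right) 44024 = \left(5214 + 485 \left(-3\right)\right) 44024 = \left(5214 - 1455\right) 44024 = 3759 \cdot 44024 = 165486216$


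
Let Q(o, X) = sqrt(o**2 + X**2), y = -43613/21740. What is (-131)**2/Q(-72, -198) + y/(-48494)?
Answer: 43613/1054259560 + 17161*sqrt(137)/2466 ≈ 81.454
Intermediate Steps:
y = -43613/21740 (y = -43613*1/21740 = -43613/21740 ≈ -2.0061)
Q(o, X) = sqrt(X**2 + o**2)
(-131)**2/Q(-72, -198) + y/(-48494) = (-131)**2/(sqrt((-198)**2 + (-72)**2)) - 43613/21740/(-48494) = 17161/(sqrt(39204 + 5184)) - 43613/21740*(-1/48494) = 17161/(sqrt(44388)) + 43613/1054259560 = 17161/((18*sqrt(137))) + 43613/1054259560 = 17161*(sqrt(137)/2466) + 43613/1054259560 = 17161*sqrt(137)/2466 + 43613/1054259560 = 43613/1054259560 + 17161*sqrt(137)/2466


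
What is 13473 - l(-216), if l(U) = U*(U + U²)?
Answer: 10044513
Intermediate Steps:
13473 - l(-216) = 13473 - (-216)²*(1 - 216) = 13473 - 46656*(-215) = 13473 - 1*(-10031040) = 13473 + 10031040 = 10044513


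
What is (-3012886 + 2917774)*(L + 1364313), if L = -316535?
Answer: -99656261136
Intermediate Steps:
(-3012886 + 2917774)*(L + 1364313) = (-3012886 + 2917774)*(-316535 + 1364313) = -95112*1047778 = -99656261136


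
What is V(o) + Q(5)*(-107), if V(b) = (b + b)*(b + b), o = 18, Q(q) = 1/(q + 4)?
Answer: 11557/9 ≈ 1284.1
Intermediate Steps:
Q(q) = 1/(4 + q)
V(b) = 4*b**2 (V(b) = (2*b)*(2*b) = 4*b**2)
V(o) + Q(5)*(-107) = 4*18**2 - 107/(4 + 5) = 4*324 - 107/9 = 1296 + (1/9)*(-107) = 1296 - 107/9 = 11557/9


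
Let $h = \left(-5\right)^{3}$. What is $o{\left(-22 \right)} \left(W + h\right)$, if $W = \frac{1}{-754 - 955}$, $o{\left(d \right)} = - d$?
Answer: $- \frac{4699772}{1709} \approx -2750.0$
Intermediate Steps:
$h = -125$
$W = - \frac{1}{1709}$ ($W = \frac{1}{-1709} = - \frac{1}{1709} \approx -0.00058514$)
$o{\left(-22 \right)} \left(W + h\right) = \left(-1\right) \left(-22\right) \left(- \frac{1}{1709} - 125\right) = 22 \left(- \frac{213626}{1709}\right) = - \frac{4699772}{1709}$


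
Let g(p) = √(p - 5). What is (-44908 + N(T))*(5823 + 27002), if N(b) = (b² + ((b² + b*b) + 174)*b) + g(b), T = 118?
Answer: 107521963900 + 32825*√113 ≈ 1.0752e+11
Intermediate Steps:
g(p) = √(-5 + p)
N(b) = b² + √(-5 + b) + b*(174 + 2*b²) (N(b) = (b² + ((b² + b*b) + 174)*b) + √(-5 + b) = (b² + ((b² + b²) + 174)*b) + √(-5 + b) = (b² + (2*b² + 174)*b) + √(-5 + b) = (b² + (174 + 2*b²)*b) + √(-5 + b) = (b² + b*(174 + 2*b²)) + √(-5 + b) = b² + √(-5 + b) + b*(174 + 2*b²))
(-44908 + N(T))*(5823 + 27002) = (-44908 + (118² + √(-5 + 118) + 2*118³ + 174*118))*(5823 + 27002) = (-44908 + (13924 + √113 + 2*1643032 + 20532))*32825 = (-44908 + (13924 + √113 + 3286064 + 20532))*32825 = (-44908 + (3320520 + √113))*32825 = (3275612 + √113)*32825 = 107521963900 + 32825*√113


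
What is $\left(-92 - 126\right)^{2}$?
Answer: $47524$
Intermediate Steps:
$\left(-92 - 126\right)^{2} = \left(-218\right)^{2} = 47524$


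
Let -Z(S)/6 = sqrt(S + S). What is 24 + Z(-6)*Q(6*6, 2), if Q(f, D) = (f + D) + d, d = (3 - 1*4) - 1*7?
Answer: 24 - 360*I*sqrt(3) ≈ 24.0 - 623.54*I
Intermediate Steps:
Z(S) = -6*sqrt(2)*sqrt(S) (Z(S) = -6*sqrt(S + S) = -6*sqrt(2)*sqrt(S))
d = -8 (d = (3 - 4) - 7 = -1 - 7 = -8)
Q(f, D) = -8 + D + f (Q(f, D) = (f + D) - 8 = (D + f) - 8 = -8 + D + f)
24 + Z(-6)*Q(6*6, 2) = 24 + (-6*sqrt(2)*sqrt(-6))*(-8 + 2 + 6*6) = 24 + (-6*sqrt(2)*I*sqrt(6))*(-8 + 2 + 36) = 24 - 12*I*sqrt(3)*30 = 24 - 360*I*sqrt(3)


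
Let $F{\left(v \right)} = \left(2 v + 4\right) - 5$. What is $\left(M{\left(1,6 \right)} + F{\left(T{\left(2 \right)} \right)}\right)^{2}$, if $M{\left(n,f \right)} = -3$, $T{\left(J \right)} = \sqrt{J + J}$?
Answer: $0$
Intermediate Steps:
$T{\left(J \right)} = \sqrt{2} \sqrt{J}$ ($T{\left(J \right)} = \sqrt{2 J} = \sqrt{2} \sqrt{J}$)
$F{\left(v \right)} = -1 + 2 v$ ($F{\left(v \right)} = \left(4 + 2 v\right) - 5 = -1 + 2 v$)
$\left(M{\left(1,6 \right)} + F{\left(T{\left(2 \right)} \right)}\right)^{2} = \left(-3 - \left(1 - 2 \sqrt{2} \sqrt{2}\right)\right)^{2} = \left(-3 + \left(-1 + 2 \cdot 2\right)\right)^{2} = \left(-3 + \left(-1 + 4\right)\right)^{2} = \left(-3 + 3\right)^{2} = 0^{2} = 0$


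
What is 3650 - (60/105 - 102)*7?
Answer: 4360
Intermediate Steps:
3650 - (60/105 - 102)*7 = 3650 - (60*(1/105) - 102)*7 = 3650 - (4/7 - 102)*7 = 3650 - (-710)*7/7 = 3650 - 1*(-710) = 3650 + 710 = 4360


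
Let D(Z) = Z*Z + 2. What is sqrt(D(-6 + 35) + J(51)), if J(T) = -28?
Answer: sqrt(815) ≈ 28.548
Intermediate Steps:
D(Z) = 2 + Z**2 (D(Z) = Z**2 + 2 = 2 + Z**2)
sqrt(D(-6 + 35) + J(51)) = sqrt((2 + (-6 + 35)**2) - 28) = sqrt((2 + 29**2) - 28) = sqrt((2 + 841) - 28) = sqrt(843 - 28) = sqrt(815)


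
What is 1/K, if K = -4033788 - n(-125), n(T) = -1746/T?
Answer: -125/504225246 ≈ -2.4791e-7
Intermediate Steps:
K = -504225246/125 (K = -4033788 - (-1746)/(-125) = -4033788 - (-1746)*(-1)/125 = -4033788 - 1*1746/125 = -4033788 - 1746/125 = -504225246/125 ≈ -4.0338e+6)
1/K = 1/(-504225246/125) = -125/504225246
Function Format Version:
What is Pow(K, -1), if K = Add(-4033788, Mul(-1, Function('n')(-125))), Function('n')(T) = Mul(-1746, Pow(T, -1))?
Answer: Rational(-125, 504225246) ≈ -2.4791e-7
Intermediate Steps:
K = Rational(-504225246, 125) (K = Add(-4033788, Mul(-1, Mul(-1746, Pow(-125, -1)))) = Add(-4033788, Mul(-1, Mul(-1746, Rational(-1, 125)))) = Add(-4033788, Mul(-1, Rational(1746, 125))) = Add(-4033788, Rational(-1746, 125)) = Rational(-504225246, 125) ≈ -4.0338e+6)
Pow(K, -1) = Pow(Rational(-504225246, 125), -1) = Rational(-125, 504225246)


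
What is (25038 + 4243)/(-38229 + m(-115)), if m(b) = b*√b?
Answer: -1119383349/1462977316 + 3367315*I*√115/1462977316 ≈ -0.76514 + 0.024683*I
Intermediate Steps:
m(b) = b^(3/2)
(25038 + 4243)/(-38229 + m(-115)) = (25038 + 4243)/(-38229 + (-115)^(3/2)) = 29281/(-38229 - 115*I*√115)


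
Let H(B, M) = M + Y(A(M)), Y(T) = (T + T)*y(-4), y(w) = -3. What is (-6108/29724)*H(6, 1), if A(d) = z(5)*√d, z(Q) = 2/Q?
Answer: 3563/12385 ≈ 0.28769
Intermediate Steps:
A(d) = 2*√d/5 (A(d) = (2/5)*√d = (2*(⅕))*√d = 2*√d/5)
Y(T) = -6*T (Y(T) = (T + T)*(-3) = (2*T)*(-3) = -6*T)
H(B, M) = M - 12*√M/5
(-6108/29724)*H(6, 1) = (-6108/29724)*(1 - 12*√1/5) = (-6108*1/29724)*(1 - 12/5*1) = -509*(1 - 12/5)/2477 = -509/2477*(-7/5) = 3563/12385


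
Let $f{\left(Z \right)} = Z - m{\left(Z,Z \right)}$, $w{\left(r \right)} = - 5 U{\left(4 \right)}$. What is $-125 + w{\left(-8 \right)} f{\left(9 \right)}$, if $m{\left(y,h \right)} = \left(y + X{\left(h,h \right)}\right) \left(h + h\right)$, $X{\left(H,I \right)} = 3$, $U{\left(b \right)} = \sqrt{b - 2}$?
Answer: $-125 + 1035 \sqrt{2} \approx 1338.7$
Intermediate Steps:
$U{\left(b \right)} = \sqrt{-2 + b}$
$m{\left(y,h \right)} = 2 h \left(3 + y\right)$ ($m{\left(y,h \right)} = \left(y + 3\right) \left(h + h\right) = \left(3 + y\right) 2 h = 2 h \left(3 + y\right)$)
$w{\left(r \right)} = - 5 \sqrt{2}$ ($w{\left(r \right)} = - 5 \sqrt{-2 + 4} = - 5 \sqrt{2}$)
$f{\left(Z \right)} = Z - 2 Z \left(3 + Z\right)$
$-125 + w{\left(-8 \right)} f{\left(9 \right)} = -125 + - 5 \sqrt{2} \cdot 9 \left(-5 - 18\right) = -125 + - 5 \sqrt{2} \cdot 9 \left(-23\right) = -125 + - 5 \sqrt{2} \left(-207\right) = -125 + 1035 \sqrt{2}$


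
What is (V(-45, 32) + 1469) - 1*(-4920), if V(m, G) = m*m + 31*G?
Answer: 9406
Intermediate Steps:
V(m, G) = m² + 31*G
(V(-45, 32) + 1469) - 1*(-4920) = (((-45)² + 31*32) + 1469) - 1*(-4920) = ((2025 + 992) + 1469) + 4920 = (3017 + 1469) + 4920 = 4486 + 4920 = 9406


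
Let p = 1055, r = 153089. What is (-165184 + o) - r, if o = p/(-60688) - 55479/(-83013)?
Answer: -534474007211625/1679297648 ≈ -3.1827e+5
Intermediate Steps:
o = 1093110279/1679297648 (o = 1055/(-60688) - 55479/(-83013) = 1055*(-1/60688) - 55479*(-1/83013) = -1055/60688 + 18493/27671 = 1093110279/1679297648 ≈ 0.65093)
(-165184 + o) - r = (-165184 + 1093110279/1679297648) - 1*153089 = -277392009576953/1679297648 - 153089 = -534474007211625/1679297648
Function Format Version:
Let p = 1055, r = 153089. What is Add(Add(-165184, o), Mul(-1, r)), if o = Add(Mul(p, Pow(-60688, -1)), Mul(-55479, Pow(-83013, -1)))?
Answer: Rational(-534474007211625, 1679297648) ≈ -3.1827e+5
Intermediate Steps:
o = Rational(1093110279, 1679297648) (o = Add(Mul(1055, Pow(-60688, -1)), Mul(-55479, Pow(-83013, -1))) = Add(Mul(1055, Rational(-1, 60688)), Mul(-55479, Rational(-1, 83013))) = Add(Rational(-1055, 60688), Rational(18493, 27671)) = Rational(1093110279, 1679297648) ≈ 0.65093)
Add(Add(-165184, o), Mul(-1, r)) = Add(Add(-165184, Rational(1093110279, 1679297648)), Mul(-1, 153089)) = Add(Rational(-277392009576953, 1679297648), -153089) = Rational(-534474007211625, 1679297648)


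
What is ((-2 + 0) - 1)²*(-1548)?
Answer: -13932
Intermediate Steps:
((-2 + 0) - 1)²*(-1548) = (-2 - 1)²*(-1548) = (-3)²*(-1548) = 9*(-1548) = -13932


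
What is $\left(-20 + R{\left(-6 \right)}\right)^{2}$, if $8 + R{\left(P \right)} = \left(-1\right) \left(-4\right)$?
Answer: $576$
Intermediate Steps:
$R{\left(P \right)} = -4$ ($R{\left(P \right)} = -8 - -4 = -8 + 4 = -4$)
$\left(-20 + R{\left(-6 \right)}\right)^{2} = \left(-20 - 4\right)^{2} = \left(-24\right)^{2} = 576$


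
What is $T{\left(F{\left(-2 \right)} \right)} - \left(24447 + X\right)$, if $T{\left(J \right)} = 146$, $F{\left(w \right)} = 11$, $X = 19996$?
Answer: $-44297$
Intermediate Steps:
$T{\left(F{\left(-2 \right)} \right)} - \left(24447 + X\right) = 146 - 44443 = -44297$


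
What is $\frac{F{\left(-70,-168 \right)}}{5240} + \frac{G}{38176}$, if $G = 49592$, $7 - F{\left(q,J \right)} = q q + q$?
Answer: $\frac{2366851}{6251320} \approx 0.37862$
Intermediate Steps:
$F{\left(q,J \right)} = 7 - q - q^{2}$ ($F{\left(q,J \right)} = 7 - \left(q q + q\right) = 7 - \left(q^{2} + q\right) = 7 - \left(q + q^{2}\right) = 7 - q - q^{2}$)
$\frac{F{\left(-70,-168 \right)}}{5240} + \frac{G}{38176} = \frac{7 - -70 - \left(-70\right)^{2}}{5240} + \frac{49592}{38176} = \left(7 + 70 - 4900\right) \frac{1}{5240} + 49592 \cdot \frac{1}{38176} = \left(7 + 70 - 4900\right) \frac{1}{5240} + \frac{6199}{4772} = \left(-4823\right) \frac{1}{5240} + \frac{6199}{4772} = - \frac{4823}{5240} + \frac{6199}{4772} = \frac{2366851}{6251320}$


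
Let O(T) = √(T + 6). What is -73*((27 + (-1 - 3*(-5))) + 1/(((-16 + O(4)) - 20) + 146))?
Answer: -3619340/1209 + 73*√10/12090 ≈ -2993.6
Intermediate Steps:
O(T) = √(6 + T)
-73*((27 + (-1 - 3*(-5))) + 1/(((-16 + O(4)) - 20) + 146)) = -73*((27 + (-1 - 3*(-5))) + 1/(((-16 + √(6 + 4)) - 20) + 146)) = -73*((27 + (-1 + 15)) + 1/(((-16 + √10) - 20) + 146)) = -73*((27 + 14) + 1/((-36 + √10) + 146)) = -73*(41 + 1/(110 + √10)) = -2993 - 73/(110 + √10)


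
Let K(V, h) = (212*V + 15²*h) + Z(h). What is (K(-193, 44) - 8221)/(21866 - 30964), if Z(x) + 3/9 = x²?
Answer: 55952/13647 ≈ 4.0999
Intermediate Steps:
Z(x) = -⅓ + x²
K(V, h) = -⅓ + h² + 212*V + 225*h (K(V, h) = (212*V + 15²*h) + (-⅓ + h²) = (212*V + 225*h) + (-⅓ + h²) = -⅓ + h² + 212*V + 225*h)
(K(-193, 44) - 8221)/(21866 - 30964) = ((-⅓ + 44² + 212*(-193) + 225*44) - 8221)/(21866 - 30964) = ((-⅓ + 1936 - 40916 + 9900) - 8221)/(-9098) = (-87241/3 - 8221)*(-1/9098) = -111904/3*(-1/9098) = 55952/13647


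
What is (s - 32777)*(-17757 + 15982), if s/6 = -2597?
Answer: 85837225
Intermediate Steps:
s = -15582 (s = 6*(-2597) = -15582)
(s - 32777)*(-17757 + 15982) = (-15582 - 32777)*(-17757 + 15982) = -48359*(-1775) = 85837225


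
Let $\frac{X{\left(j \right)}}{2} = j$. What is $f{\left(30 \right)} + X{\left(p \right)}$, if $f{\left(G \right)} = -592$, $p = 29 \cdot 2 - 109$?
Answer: $-694$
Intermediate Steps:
$p = -51$ ($p = 58 - 109 = -51$)
$X{\left(j \right)} = 2 j$
$f{\left(30 \right)} + X{\left(p \right)} = -592 + 2 \left(-51\right) = -592 - 102 = -694$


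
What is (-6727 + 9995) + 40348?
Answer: 43616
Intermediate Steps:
(-6727 + 9995) + 40348 = 3268 + 40348 = 43616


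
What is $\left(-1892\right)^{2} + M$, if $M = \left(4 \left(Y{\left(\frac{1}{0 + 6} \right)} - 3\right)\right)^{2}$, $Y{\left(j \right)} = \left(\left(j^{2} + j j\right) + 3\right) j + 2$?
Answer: $\frac{2609577865}{729} \approx 3.5797 \cdot 10^{6}$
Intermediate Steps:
$Y{\left(j \right)} = 2 + j \left(3 + 2 j^{2}\right)$ ($Y{\left(j \right)} = \left(\left(j^{2} + j^{2}\right) + 3\right) j + 2 = \left(2 j^{2} + 3\right) j + 2 = \left(3 + 2 j^{2}\right) j + 2 = j \left(3 + 2 j^{2}\right) + 2 = 2 + j \left(3 + 2 j^{2}\right)$)
$M = \frac{2809}{729}$ ($M = \left(4 \left(\left(2 + 2 \left(\frac{1}{0 + 6}\right)^{3} + \frac{3}{0 + 6}\right) - 3\right)\right)^{2} = \left(4 \left(\left(2 + 2 \left(\frac{1}{6}\right)^{3} + \frac{3}{6}\right) - 3\right)\right)^{2} = \left(4 \left(\left(2 + \frac{2}{216} + 3 \cdot \frac{1}{6}\right) - 3\right)\right)^{2} = \left(4 \left(\left(2 + 2 \cdot \frac{1}{216} + \frac{1}{2}\right) - 3\right)\right)^{2} = \left(4 \left(\left(2 + \frac{1}{108} + \frac{1}{2}\right) - 3\right)\right)^{2} = \left(4 \left(\frac{271}{108} - 3\right)\right)^{2} = \left(4 \left(- \frac{53}{108}\right)\right)^{2} = \left(- \frac{53}{27}\right)^{2} = \frac{2809}{729} \approx 3.8532$)
$\left(-1892\right)^{2} + M = \left(-1892\right)^{2} + \frac{2809}{729} = 3579664 + \frac{2809}{729} = \frac{2609577865}{729}$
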